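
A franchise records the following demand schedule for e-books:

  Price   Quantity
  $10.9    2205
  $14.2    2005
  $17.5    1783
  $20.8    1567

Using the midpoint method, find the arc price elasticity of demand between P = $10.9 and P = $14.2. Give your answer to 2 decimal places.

At P = 10.9, Q = 2205; at P = 14.2, Q = 2005.
ΔQ = -200, ΔP = 3.3. Midpoints: P̄ = 12.55, Q̄ = 2105.0.
ε = (ΔQ/ΔP)(P̄/Q̄) = (-200/3.3)(12.55/2105.0).

-0.36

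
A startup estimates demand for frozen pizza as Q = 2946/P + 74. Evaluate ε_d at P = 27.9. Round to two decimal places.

-0.59

At P = 27.9, Q = 179.591.
dQ/dP = −2946/P² = -3.785.
ε = (dQ/dP)(P/Q) = (-3.785)(27.9/179.591).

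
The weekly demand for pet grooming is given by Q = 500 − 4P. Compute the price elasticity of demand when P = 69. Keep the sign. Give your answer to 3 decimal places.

-1.232

At P = 69, Q = 224.
dQ/dP = −4.
ε = (dQ/dP)(P/Q) = (-4)(69/224).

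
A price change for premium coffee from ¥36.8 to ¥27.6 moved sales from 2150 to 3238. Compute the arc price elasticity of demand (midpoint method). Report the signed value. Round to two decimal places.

ΔQ = 3238 − 2150 = 1088; ΔP = 27.6 − 36.8 = -9.2.
Midpoints: P̄ = 32.20, Q̄ = 2694.0.
ε = (ΔQ/ΔP)(P̄/Q̄) = (1088/-9.2)(32.20/2694.0).

-1.41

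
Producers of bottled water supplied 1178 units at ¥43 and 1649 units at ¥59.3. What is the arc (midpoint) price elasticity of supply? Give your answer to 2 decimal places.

1.05

ΔQ = 1649 − 1178 = 471; ΔP = 59.3 − 43 = 16.3.
Midpoints: P̄ = 51.15, Q̄ = 1413.5.
ε_s = (ΔQ/ΔP)(P̄/Q̄) = (471/16.3)(51.15/1413.5).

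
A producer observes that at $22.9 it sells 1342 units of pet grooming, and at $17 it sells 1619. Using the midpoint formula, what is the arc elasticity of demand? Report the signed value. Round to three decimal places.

-0.633

ΔQ = 1619 − 1342 = 277; ΔP = 17 − 22.9 = -5.9.
Midpoints: P̄ = 19.95, Q̄ = 1480.5.
ε = (ΔQ/ΔP)(P̄/Q̄) = (277/-5.9)(19.95/1480.5).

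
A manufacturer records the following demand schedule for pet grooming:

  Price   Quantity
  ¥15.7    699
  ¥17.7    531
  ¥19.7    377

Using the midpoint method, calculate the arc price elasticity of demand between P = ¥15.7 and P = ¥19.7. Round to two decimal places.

At P = 15.7, Q = 699; at P = 19.7, Q = 377.
ΔQ = -322, ΔP = 4.0. Midpoints: P̄ = 17.70, Q̄ = 538.0.
ε = (ΔQ/ΔP)(P̄/Q̄) = (-322/4.0)(17.70/538.0).

-2.65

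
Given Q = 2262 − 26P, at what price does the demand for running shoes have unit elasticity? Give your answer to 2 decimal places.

For linear demand Q = a − bP, ε = −bP/(a − bP). |ε| = 1 when bP = a − bP, i.e. P = a/(2b).
P = 2262/(2·26) = 2262/52 = 43.5000.

43.50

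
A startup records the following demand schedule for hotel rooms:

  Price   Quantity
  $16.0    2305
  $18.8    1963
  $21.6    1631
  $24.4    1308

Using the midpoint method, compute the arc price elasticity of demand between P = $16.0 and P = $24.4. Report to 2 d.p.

At P = 16.0, Q = 2305; at P = 24.4, Q = 1308.
ΔQ = -997, ΔP = 8.4. Midpoints: P̄ = 20.20, Q̄ = 1806.5.
ε = (ΔQ/ΔP)(P̄/Q̄) = (-997/8.4)(20.20/1806.5).

-1.33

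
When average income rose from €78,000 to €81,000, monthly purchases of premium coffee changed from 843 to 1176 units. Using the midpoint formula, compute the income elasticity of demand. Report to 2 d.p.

8.74

ΔQ = 333, ΔI = 3000. Midpoints: Ī = 79,500, Q̄ = 1009.5.
ε_I = (ΔQ/ΔI)(Ī/Q̄) = (333/3000)(79500/1009.5).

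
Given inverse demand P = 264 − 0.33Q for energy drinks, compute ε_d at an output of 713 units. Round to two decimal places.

-0.12

At Q = 713, P = 264 − 0.33(713) = 28.71.
dP/dQ = −0.33, so dQ/dP = 1/(−0.33) = -3.030.
ε = (dQ/dP)(P/Q) = (-3.030)(28.71/713).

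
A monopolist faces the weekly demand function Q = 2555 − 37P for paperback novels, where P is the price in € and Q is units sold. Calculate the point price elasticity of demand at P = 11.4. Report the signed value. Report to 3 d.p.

At P = 11.4, Q = 2133.200.
dQ/dP = −37.
ε = (dQ/dP)(P/Q) = (-37)(11.4/2133.200).

-0.198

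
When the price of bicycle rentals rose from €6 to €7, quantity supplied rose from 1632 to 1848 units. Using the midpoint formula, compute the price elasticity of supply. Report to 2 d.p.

0.81

ΔQ = 1848 − 1632 = 216; ΔP = 7 − 6 = 1.
Midpoints: P̄ = 6.50, Q̄ = 1740.0.
ε_s = (ΔQ/ΔP)(P̄/Q̄) = (216/1)(6.50/1740.0).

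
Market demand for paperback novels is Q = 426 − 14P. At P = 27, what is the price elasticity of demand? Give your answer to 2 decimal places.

-7.88

At P = 27, Q = 48.
dQ/dP = −14.
ε = (dQ/dP)(P/Q) = (-14)(27/48).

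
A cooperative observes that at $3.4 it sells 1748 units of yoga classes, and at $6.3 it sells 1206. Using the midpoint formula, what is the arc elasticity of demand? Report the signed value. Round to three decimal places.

ΔQ = 1206 − 1748 = -542; ΔP = 6.3 − 3.4 = 2.9.
Midpoints: P̄ = 4.85, Q̄ = 1477.0.
ε = (ΔQ/ΔP)(P̄/Q̄) = (-542/2.9)(4.85/1477.0).

-0.614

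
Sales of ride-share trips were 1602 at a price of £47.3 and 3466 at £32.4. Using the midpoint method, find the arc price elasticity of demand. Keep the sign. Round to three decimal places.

ΔQ = 3466 − 1602 = 1864; ΔP = 32.4 − 47.3 = -14.9.
Midpoints: P̄ = 39.85, Q̄ = 2534.0.
ε = (ΔQ/ΔP)(P̄/Q̄) = (1864/-14.9)(39.85/2534.0).

-1.967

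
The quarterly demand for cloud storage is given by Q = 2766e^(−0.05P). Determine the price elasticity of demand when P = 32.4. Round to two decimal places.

At P = 32.4, Q = 547.388.
dQ/dP = −0.05·2766e^(−0.05P) = −0.05Q = -27.369.
ε = (dQ/dP)(P/Q) = (-27.369)(32.4/547.388).
|ε| > 1, so demand is elastic at this price.

-1.62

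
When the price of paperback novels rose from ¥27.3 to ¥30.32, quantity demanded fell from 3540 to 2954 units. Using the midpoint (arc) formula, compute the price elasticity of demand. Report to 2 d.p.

-1.72

ΔQ = 2954 − 3540 = -586; ΔP = 30.32 − 27.3 = 3.02.
Midpoints: P̄ = 28.81, Q̄ = 3247.0.
ε = (ΔQ/ΔP)(P̄/Q̄) = (-586/3.02)(28.81/3247.0).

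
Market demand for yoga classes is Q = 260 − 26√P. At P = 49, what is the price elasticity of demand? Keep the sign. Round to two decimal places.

-1.17

At P = 49, Q = 78.
dQ/dP = −26/(2√P) = -1.857.
ε = (dQ/dP)(P/Q) = (-1.857)(49/78).
|ε| > 1, so demand is elastic at this price.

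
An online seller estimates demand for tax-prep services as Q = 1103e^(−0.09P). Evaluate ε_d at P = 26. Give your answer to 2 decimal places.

At P = 26, Q = 106.249.
dQ/dP = −0.09·1103e^(−0.09P) = −0.09Q = -9.562.
ε = (dQ/dP)(P/Q) = (-9.562)(26/106.249).
|ε| > 1, so demand is elastic at this price.

-2.34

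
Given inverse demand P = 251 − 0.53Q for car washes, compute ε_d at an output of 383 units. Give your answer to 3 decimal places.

-0.237

At Q = 383, P = 251 − 0.53(383) = 48.01.
dP/dQ = −0.53, so dQ/dP = 1/(−0.53) = -1.887.
ε = (dQ/dP)(P/Q) = (-1.887)(48.01/383).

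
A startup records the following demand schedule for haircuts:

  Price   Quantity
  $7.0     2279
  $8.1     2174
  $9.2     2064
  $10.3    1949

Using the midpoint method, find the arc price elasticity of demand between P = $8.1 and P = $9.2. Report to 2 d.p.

At P = 8.1, Q = 2174; at P = 9.2, Q = 2064.
ΔQ = -110, ΔP = 1.1. Midpoints: P̄ = 8.65, Q̄ = 2119.0.
ε = (ΔQ/ΔP)(P̄/Q̄) = (-110/1.1)(8.65/2119.0).

-0.41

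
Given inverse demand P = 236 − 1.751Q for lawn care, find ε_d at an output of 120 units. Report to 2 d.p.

-0.12

At Q = 120, P = 236 − 1.751(120) = 25.88.
dP/dQ = −1.751, so dQ/dP = 1/(−1.751) = -0.571.
ε = (dQ/dP)(P/Q) = (-0.571)(25.88/120).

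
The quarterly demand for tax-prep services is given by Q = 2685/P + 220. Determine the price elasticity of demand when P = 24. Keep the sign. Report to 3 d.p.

At P = 24, Q = 331.875.
dQ/dP = −2685/P² = -4.661.
ε = (dQ/dP)(P/Q) = (-4.661)(24/331.875).
|ε| < 1, so demand is inelastic at this price.

-0.337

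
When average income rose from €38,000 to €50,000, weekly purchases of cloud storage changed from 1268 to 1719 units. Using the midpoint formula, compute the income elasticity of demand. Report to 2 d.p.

1.11

ΔQ = 451, ΔI = 12000. Midpoints: Ī = 44,000, Q̄ = 1493.5.
ε_I = (ΔQ/ΔI)(Ī/Q̄) = (451/12000)(44000/1493.5).
ε_I > 0, so the good is normal.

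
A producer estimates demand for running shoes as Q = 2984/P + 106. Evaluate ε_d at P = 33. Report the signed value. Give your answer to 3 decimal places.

At P = 33, Q = 196.424.
dQ/dP = −2984/P² = -2.740.
ε = (dQ/dP)(P/Q) = (-2.740)(33/196.424).

-0.460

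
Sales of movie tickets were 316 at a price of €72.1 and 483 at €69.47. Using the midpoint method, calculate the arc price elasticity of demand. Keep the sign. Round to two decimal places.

ΔQ = 483 − 316 = 167; ΔP = 69.47 − 72.1 = -2.63.
Midpoints: P̄ = 70.78, Q̄ = 399.5.
ε = (ΔQ/ΔP)(P̄/Q̄) = (167/-2.63)(70.78/399.5).

-11.25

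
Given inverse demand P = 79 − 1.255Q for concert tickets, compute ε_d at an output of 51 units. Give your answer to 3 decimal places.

At Q = 51, P = 79 − 1.255(51) = 15.00.
dP/dQ = −1.255, so dQ/dP = 1/(−1.255) = -0.797.
ε = (dQ/dP)(P/Q) = (-0.797)(15.00/51).

-0.234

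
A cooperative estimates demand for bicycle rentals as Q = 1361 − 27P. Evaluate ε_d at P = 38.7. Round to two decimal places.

At P = 38.7, Q = 316.100.
dQ/dP = −27.
ε = (dQ/dP)(P/Q) = (-27)(38.7/316.100).
|ε| > 1, so demand is elastic at this price.

-3.31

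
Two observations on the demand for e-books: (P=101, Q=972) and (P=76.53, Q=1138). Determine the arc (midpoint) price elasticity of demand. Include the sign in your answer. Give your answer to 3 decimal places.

-0.571

ΔQ = 1138 − 972 = 166; ΔP = 76.53 − 101 = -24.47.
Midpoints: P̄ = 88.77, Q̄ = 1055.0.
ε = (ΔQ/ΔP)(P̄/Q̄) = (166/-24.47)(88.77/1055.0).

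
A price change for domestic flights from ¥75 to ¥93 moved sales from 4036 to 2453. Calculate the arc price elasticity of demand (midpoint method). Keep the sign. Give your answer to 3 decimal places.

ΔQ = 2453 − 4036 = -1583; ΔP = 93 − 75 = 18.
Midpoints: P̄ = 84.00, Q̄ = 3244.5.
ε = (ΔQ/ΔP)(P̄/Q̄) = (-1583/18)(84.00/3244.5).

-2.277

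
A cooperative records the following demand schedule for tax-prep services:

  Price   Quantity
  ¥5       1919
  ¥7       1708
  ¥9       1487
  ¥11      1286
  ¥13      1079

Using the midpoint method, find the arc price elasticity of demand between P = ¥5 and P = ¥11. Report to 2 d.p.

-0.53

At P = 5, Q = 1919; at P = 11, Q = 1286.
ΔQ = -633, ΔP = 6. Midpoints: P̄ = 8.00, Q̄ = 1602.5.
ε = (ΔQ/ΔP)(P̄/Q̄) = (-633/6)(8.00/1602.5).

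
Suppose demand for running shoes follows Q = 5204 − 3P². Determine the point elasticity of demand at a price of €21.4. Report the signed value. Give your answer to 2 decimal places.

At P = 21.4, Q = 3830.120.
dQ/dP = −6P = -128.400.
ε = (dQ/dP)(P/Q) = (-128.400)(21.4/3830.120).
|ε| < 1, so demand is inelastic at this price.

-0.72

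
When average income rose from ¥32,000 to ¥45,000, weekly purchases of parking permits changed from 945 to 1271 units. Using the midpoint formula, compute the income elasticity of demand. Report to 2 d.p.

ΔQ = 326, ΔI = 13000. Midpoints: Ī = 38,500, Q̄ = 1108.0.
ε_I = (ΔQ/ΔI)(Ī/Q̄) = (326/13000)(38500/1108.0).

0.87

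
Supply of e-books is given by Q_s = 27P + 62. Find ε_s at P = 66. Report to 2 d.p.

At P = 66, Q_s = 1844.
dQ_s/dP = 27.
ε_s = (dQ_s/dP)(P/Q_s) = (27)(66/1844).

0.97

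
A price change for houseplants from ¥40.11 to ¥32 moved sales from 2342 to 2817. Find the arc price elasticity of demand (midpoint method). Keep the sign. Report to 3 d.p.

-0.819

ΔQ = 2817 − 2342 = 475; ΔP = 32 − 40.11 = -8.11.
Midpoints: P̄ = 36.05, Q̄ = 2579.5.
ε = (ΔQ/ΔP)(P̄/Q̄) = (475/-8.11)(36.05/2579.5).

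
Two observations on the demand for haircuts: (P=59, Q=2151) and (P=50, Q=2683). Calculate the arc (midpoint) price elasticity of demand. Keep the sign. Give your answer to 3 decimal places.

-1.333

ΔQ = 2683 − 2151 = 532; ΔP = 50 − 59 = -9.
Midpoints: P̄ = 54.50, Q̄ = 2417.0.
ε = (ΔQ/ΔP)(P̄/Q̄) = (532/-9)(54.50/2417.0).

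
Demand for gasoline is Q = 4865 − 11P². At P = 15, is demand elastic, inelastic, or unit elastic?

elastic

Q = 2390, dQ/dP = -330.
ε = (dQ/dP)(P/Q) ≈ -2.071.
|ε| = 2.07 > 1.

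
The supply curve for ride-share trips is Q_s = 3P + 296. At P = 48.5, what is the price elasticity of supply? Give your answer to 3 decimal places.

0.330

At P = 48.5, Q_s = 441.50.
dQ_s/dP = 3.
ε_s = (dQ_s/dP)(P/Q_s) = (3)(48.5/441.50).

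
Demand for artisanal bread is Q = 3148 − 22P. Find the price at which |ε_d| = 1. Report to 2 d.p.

For linear demand Q = a − bP, ε = −bP/(a − bP). |ε| = 1 when bP = a − bP, i.e. P = a/(2b).
P = 3148/(2·22) = 3148/44 = 71.5455.

71.55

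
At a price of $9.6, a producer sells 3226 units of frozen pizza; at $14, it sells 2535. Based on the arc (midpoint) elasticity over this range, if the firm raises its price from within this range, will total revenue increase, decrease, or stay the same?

Arc ε = (-691/4.4)(11.80/2880.5) ≈ -0.643.
|ε| = 0.64 < 1, so demand is inelastic. A price rise therefore raises total revenue.

increase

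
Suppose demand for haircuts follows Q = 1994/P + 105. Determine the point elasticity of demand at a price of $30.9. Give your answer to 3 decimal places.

At P = 30.9, Q = 169.531.
dQ/dP = −1994/P² = -2.088.
ε = (dQ/dP)(P/Q) = (-2.088)(30.9/169.531).

-0.381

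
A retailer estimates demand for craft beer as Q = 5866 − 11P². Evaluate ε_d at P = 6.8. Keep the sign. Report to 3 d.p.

-0.190

At P = 6.8, Q = 5357.360.
dQ/dP = −22P = -149.600.
ε = (dQ/dP)(P/Q) = (-149.600)(6.8/5357.360).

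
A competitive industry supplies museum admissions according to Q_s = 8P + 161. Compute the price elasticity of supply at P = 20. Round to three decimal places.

At P = 20, Q_s = 321.
dQ_s/dP = 8.
ε_s = (dQ_s/dP)(P/Q_s) = (8)(20/321).

0.498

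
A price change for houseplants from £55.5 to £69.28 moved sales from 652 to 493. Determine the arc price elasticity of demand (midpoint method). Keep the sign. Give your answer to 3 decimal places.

ΔQ = 493 − 652 = -159; ΔP = 69.28 − 55.5 = 13.78.
Midpoints: P̄ = 62.39, Q̄ = 572.5.
ε = (ΔQ/ΔP)(P̄/Q̄) = (-159/13.78)(62.39/572.5).

-1.257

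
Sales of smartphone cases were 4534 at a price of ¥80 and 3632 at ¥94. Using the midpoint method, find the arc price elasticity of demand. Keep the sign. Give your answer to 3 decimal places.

ΔQ = 3632 − 4534 = -902; ΔP = 94 − 80 = 14.
Midpoints: P̄ = 87.00, Q̄ = 4083.0.
ε = (ΔQ/ΔP)(P̄/Q̄) = (-902/14)(87.00/4083.0).

-1.373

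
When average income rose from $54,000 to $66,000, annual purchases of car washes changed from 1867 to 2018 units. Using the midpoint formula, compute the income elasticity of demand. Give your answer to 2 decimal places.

ΔQ = 151, ΔI = 12000. Midpoints: Ī = 60,000, Q̄ = 1942.5.
ε_I = (ΔQ/ΔI)(Ī/Q̄) = (151/12000)(60000/1942.5).

0.39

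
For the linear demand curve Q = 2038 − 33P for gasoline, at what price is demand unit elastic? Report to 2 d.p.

For linear demand Q = a − bP, ε = −bP/(a − bP). |ε| = 1 when bP = a − bP, i.e. P = a/(2b).
P = 2038/(2·33) = 2038/66 = 30.8788.

30.88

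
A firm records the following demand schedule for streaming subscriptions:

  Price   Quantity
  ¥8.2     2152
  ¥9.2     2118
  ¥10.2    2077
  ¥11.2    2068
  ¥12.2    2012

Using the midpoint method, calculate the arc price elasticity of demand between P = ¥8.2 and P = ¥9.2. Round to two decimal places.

At P = 8.2, Q = 2152; at P = 9.2, Q = 2118.
ΔQ = -34, ΔP = 1.0. Midpoints: P̄ = 8.70, Q̄ = 2135.0.
ε = (ΔQ/ΔP)(P̄/Q̄) = (-34/1.0)(8.70/2135.0).

-0.14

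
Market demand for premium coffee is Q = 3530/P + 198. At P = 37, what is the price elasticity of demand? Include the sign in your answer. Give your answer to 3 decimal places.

-0.325

At P = 37, Q = 293.405.
dQ/dP = −3530/P² = -2.579.
ε = (dQ/dP)(P/Q) = (-2.579)(37/293.405).
|ε| < 1, so demand is inelastic at this price.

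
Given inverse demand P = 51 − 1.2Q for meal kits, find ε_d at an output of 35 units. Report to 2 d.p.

-0.21

At Q = 35, P = 51 − 1.2(35) = 9.00.
dP/dQ = −1.2, so dQ/dP = 1/(−1.2) = -0.833.
ε = (dQ/dP)(P/Q) = (-0.833)(9.00/35).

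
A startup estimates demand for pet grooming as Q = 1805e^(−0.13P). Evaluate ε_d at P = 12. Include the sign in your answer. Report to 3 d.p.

-1.560

At P = 12, Q = 379.296.
dQ/dP = −0.13·1805e^(−0.13P) = −0.13Q = -49.308.
ε = (dQ/dP)(P/Q) = (-49.308)(12/379.296).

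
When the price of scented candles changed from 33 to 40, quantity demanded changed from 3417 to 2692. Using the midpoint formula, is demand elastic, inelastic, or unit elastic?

elastic

Arc ε ≈ -1.238.
|ε| = 1.24 > 1.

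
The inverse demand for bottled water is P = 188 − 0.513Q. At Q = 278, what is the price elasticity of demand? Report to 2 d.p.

-0.32

At Q = 278, P = 188 − 0.513(278) = 45.39.
dP/dQ = −0.513, so dQ/dP = 1/(−0.513) = -1.949.
ε = (dQ/dP)(P/Q) = (-1.949)(45.39/278).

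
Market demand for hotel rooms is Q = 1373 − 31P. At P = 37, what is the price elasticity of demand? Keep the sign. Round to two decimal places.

At P = 37, Q = 226.
dQ/dP = −31.
ε = (dQ/dP)(P/Q) = (-31)(37/226).
|ε| > 1, so demand is elastic at this price.

-5.08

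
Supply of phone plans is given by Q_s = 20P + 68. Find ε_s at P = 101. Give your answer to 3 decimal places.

At P = 101, Q_s = 2088.
dQ_s/dP = 20.
ε_s = (dQ_s/dP)(P/Q_s) = (20)(101/2088).

0.967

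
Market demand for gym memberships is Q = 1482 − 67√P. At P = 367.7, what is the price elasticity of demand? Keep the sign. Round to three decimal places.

At P = 367.7, Q = 197.241.
dQ/dP = −67/(2√P) = -1.747.
ε = (dQ/dP)(P/Q) = (-1.747)(367.7/197.241).

-3.257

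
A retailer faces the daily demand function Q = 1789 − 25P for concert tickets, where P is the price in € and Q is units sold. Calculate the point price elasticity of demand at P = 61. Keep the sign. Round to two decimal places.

-5.78

At P = 61, Q = 264.
dQ/dP = −25.
ε = (dQ/dP)(P/Q) = (-25)(61/264).
|ε| > 1, so demand is elastic at this price.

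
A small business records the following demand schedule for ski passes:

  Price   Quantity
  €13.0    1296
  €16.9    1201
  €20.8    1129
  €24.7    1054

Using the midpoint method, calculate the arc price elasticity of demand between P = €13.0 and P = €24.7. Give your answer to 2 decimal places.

At P = 13.0, Q = 1296; at P = 24.7, Q = 1054.
ΔQ = -242, ΔP = 11.7. Midpoints: P̄ = 18.85, Q̄ = 1175.0.
ε = (ΔQ/ΔP)(P̄/Q̄) = (-242/11.7)(18.85/1175.0).

-0.33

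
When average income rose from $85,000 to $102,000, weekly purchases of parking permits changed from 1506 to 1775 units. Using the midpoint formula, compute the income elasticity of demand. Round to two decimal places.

ΔQ = 269, ΔI = 17000. Midpoints: Ī = 93,500, Q̄ = 1640.5.
ε_I = (ΔQ/ΔI)(Ī/Q̄) = (269/17000)(93500/1640.5).

0.90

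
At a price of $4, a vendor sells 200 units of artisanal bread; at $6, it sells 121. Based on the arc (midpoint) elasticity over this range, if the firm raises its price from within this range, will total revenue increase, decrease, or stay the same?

Arc ε = (-79/2)(5.00/160.5) ≈ -1.231.
|ε| = 1.23 > 1, so demand is elastic. A price rise therefore reduces total revenue.

decrease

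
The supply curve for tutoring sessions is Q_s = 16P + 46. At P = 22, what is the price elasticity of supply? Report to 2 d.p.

0.88

At P = 22, Q_s = 398.
dQ_s/dP = 16.
ε_s = (dQ_s/dP)(P/Q_s) = (16)(22/398).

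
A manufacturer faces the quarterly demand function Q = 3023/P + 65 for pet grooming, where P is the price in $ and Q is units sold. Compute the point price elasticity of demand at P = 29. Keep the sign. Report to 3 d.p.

-0.616

At P = 29, Q = 169.241.
dQ/dP = −3023/P² = -3.595.
ε = (dQ/dP)(P/Q) = (-3.595)(29/169.241).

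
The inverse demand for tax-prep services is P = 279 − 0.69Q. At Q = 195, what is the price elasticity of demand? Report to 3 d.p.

At Q = 195, P = 279 − 0.69(195) = 144.45.
dP/dQ = −0.69, so dQ/dP = 1/(−0.69) = -1.449.
ε = (dQ/dP)(P/Q) = (-1.449)(144.45/195).

-1.074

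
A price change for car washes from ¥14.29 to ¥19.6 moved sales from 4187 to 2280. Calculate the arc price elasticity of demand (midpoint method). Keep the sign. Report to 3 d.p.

ΔQ = 2280 − 4187 = -1907; ΔP = 19.6 − 14.29 = 5.31.
Midpoints: P̄ = 16.95, Q̄ = 3233.5.
ε = (ΔQ/ΔP)(P̄/Q̄) = (-1907/5.31)(16.95/3233.5).

-1.882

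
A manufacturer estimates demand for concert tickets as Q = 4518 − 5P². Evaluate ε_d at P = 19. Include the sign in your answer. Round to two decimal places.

At P = 19, Q = 2713.
dQ/dP = −10P = -190.
ε = (dQ/dP)(P/Q) = (-190)(19/2713).

-1.33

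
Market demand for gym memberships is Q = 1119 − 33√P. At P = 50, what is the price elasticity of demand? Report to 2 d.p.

-0.13

At P = 50, Q = 885.655.
dQ/dP = −33/(2√P) = -2.333.
ε = (dQ/dP)(P/Q) = (-2.333)(50/885.655).
|ε| < 1, so demand is inelastic at this price.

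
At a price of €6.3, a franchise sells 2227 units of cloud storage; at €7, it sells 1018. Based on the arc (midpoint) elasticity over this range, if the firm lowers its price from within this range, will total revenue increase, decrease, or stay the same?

increase

Arc ε = (-1209/0.7)(6.65/1622.5) ≈ -7.079.
|ε| = 7.08 > 1, so demand is elastic. A price cut therefore raises total revenue.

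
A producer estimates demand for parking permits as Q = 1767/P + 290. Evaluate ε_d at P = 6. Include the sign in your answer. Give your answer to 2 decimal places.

-0.50

At P = 6, Q = 584.500.
dQ/dP = −1767/P² = -49.083.
ε = (dQ/dP)(P/Q) = (-49.083)(6/584.500).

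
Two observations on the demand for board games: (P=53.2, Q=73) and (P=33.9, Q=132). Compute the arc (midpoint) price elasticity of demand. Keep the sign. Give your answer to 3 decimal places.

-1.299

ΔQ = 132 − 73 = 59; ΔP = 33.9 − 53.2 = -19.3.
Midpoints: P̄ = 43.55, Q̄ = 102.5.
ε = (ΔQ/ΔP)(P̄/Q̄) = (59/-19.3)(43.55/102.5).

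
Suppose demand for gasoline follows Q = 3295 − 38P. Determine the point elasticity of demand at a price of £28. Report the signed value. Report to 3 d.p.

-0.477

At P = 28, Q = 2231.
dQ/dP = −38.
ε = (dQ/dP)(P/Q) = (-38)(28/2231).
|ε| < 1, so demand is inelastic at this price.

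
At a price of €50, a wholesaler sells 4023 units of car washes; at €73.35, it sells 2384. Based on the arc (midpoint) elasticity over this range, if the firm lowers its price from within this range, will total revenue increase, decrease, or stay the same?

increase

Arc ε = (-1639/23.35)(61.67/3203.5) ≈ -1.351.
|ε| = 1.35 > 1, so demand is elastic. A price cut therefore raises total revenue.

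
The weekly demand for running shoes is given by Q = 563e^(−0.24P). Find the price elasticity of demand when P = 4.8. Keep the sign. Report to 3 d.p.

-1.152

At P = 4.8, Q = 177.910.
dQ/dP = −0.24·563e^(−0.24P) = −0.24Q = -42.698.
ε = (dQ/dP)(P/Q) = (-42.698)(4.8/177.910).
|ε| > 1, so demand is elastic at this price.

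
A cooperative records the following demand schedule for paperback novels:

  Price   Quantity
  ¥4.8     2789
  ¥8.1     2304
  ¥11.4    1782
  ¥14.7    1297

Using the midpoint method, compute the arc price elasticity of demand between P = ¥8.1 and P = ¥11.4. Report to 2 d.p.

At P = 8.1, Q = 2304; at P = 11.4, Q = 1782.
ΔQ = -522, ΔP = 3.3. Midpoints: P̄ = 9.75, Q̄ = 2043.0.
ε = (ΔQ/ΔP)(P̄/Q̄) = (-522/3.3)(9.75/2043.0).

-0.75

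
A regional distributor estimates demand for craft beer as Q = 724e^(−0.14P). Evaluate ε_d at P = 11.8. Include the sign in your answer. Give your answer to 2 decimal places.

-1.65

At P = 11.8, Q = 138.766.
dQ/dP = −0.14·724e^(−0.14P) = −0.14Q = -19.427.
ε = (dQ/dP)(P/Q) = (-19.427)(11.8/138.766).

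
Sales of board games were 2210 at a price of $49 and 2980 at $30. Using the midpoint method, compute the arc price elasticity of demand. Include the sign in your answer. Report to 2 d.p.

-0.62

ΔQ = 2980 − 2210 = 770; ΔP = 30 − 49 = -19.
Midpoints: P̄ = 39.50, Q̄ = 2595.0.
ε = (ΔQ/ΔP)(P̄/Q̄) = (770/-19)(39.50/2595.0).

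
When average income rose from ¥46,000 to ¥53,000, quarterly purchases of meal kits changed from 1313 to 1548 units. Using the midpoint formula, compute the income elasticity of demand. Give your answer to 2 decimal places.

1.16

ΔQ = 235, ΔI = 7000. Midpoints: Ī = 49,500, Q̄ = 1430.5.
ε_I = (ΔQ/ΔI)(Ī/Q̄) = (235/7000)(49500/1430.5).
ε_I > 0, so the good is normal.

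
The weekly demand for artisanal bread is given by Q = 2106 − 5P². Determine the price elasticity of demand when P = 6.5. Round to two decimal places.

-0.22

At P = 6.5, Q = 1894.750.
dQ/dP = −10P = -65.
ε = (dQ/dP)(P/Q) = (-65)(6.5/1894.750).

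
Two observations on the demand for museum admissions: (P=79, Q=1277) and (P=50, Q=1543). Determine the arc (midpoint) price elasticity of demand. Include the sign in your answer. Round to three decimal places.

-0.420

ΔQ = 1543 − 1277 = 266; ΔP = 50 − 79 = -29.
Midpoints: P̄ = 64.50, Q̄ = 1410.0.
ε = (ΔQ/ΔP)(P̄/Q̄) = (266/-29)(64.50/1410.0).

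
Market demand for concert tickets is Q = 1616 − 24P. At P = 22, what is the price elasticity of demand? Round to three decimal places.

At P = 22, Q = 1088.
dQ/dP = −24.
ε = (dQ/dP)(P/Q) = (-24)(22/1088).

-0.485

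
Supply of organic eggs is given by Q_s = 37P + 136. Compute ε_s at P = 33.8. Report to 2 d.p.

At P = 33.8, Q_s = 1386.60.
dQ_s/dP = 37.
ε_s = (dQ_s/dP)(P/Q_s) = (37)(33.8/1386.60).

0.90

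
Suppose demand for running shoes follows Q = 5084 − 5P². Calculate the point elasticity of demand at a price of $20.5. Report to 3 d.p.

-1.409

At P = 20.5, Q = 2982.750.
dQ/dP = −10P = -205.
ε = (dQ/dP)(P/Q) = (-205)(20.5/2982.750).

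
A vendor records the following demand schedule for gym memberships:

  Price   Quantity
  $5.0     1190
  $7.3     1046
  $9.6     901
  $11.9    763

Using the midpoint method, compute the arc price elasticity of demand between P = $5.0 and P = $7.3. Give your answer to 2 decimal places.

-0.34

At P = 5.0, Q = 1190; at P = 7.3, Q = 1046.
ΔQ = -144, ΔP = 2.3. Midpoints: P̄ = 6.15, Q̄ = 1118.0.
ε = (ΔQ/ΔP)(P̄/Q̄) = (-144/2.3)(6.15/1118.0).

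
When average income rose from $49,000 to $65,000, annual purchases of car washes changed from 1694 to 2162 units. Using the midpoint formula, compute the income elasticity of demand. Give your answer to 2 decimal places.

0.86

ΔQ = 468, ΔI = 16000. Midpoints: Ī = 57,000, Q̄ = 1928.0.
ε_I = (ΔQ/ΔI)(Ī/Q̄) = (468/16000)(57000/1928.0).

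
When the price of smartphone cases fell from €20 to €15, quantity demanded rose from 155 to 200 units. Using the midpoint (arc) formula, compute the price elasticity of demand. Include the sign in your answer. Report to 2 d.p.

ΔQ = 200 − 155 = 45; ΔP = 15 − 20 = -5.
Midpoints: P̄ = 17.50, Q̄ = 177.5.
ε = (ΔQ/ΔP)(P̄/Q̄) = (45/-5)(17.50/177.5).

-0.89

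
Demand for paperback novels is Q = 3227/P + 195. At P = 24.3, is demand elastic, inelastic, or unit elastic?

Q = 327.798, dQ/dP = -5.465.
ε = (dQ/dP)(P/Q) ≈ -0.405.
|ε| = 0.41 < 1.

inelastic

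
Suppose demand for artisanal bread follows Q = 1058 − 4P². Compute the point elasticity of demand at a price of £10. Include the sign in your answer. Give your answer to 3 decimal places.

-1.216

At P = 10, Q = 658.
dQ/dP = −8P = -80.
ε = (dQ/dP)(P/Q) = (-80)(10/658).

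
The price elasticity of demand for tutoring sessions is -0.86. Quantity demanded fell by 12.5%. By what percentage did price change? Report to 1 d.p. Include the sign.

14.5%

%ΔP ≈ %ΔQ / ε = (-12.5%)/(-0.86) = 14.53%.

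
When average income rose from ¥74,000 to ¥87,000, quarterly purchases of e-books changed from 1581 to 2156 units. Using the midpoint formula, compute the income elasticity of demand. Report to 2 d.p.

ΔQ = 575, ΔI = 13000. Midpoints: Ī = 80,500, Q̄ = 1868.5.
ε_I = (ΔQ/ΔI)(Ī/Q̄) = (575/13000)(80500/1868.5).

1.91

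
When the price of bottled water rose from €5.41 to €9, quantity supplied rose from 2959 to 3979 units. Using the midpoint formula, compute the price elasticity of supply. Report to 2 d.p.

0.59

ΔQ = 3979 − 2959 = 1020; ΔP = 9 − 5.41 = 3.59.
Midpoints: P̄ = 7.21, Q̄ = 3469.0.
ε_s = (ΔQ/ΔP)(P̄/Q̄) = (1020/3.59)(7.21/3469.0).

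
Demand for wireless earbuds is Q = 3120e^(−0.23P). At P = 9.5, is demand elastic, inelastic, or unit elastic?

Q = 350.931, dQ/dP = -80.714.
ε = (dQ/dP)(P/Q) ≈ -2.185.
|ε| = 2.19 > 1.

elastic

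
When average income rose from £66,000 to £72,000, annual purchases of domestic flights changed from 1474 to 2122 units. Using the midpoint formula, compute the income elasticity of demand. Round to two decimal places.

ΔQ = 648, ΔI = 6000. Midpoints: Ī = 69,000, Q̄ = 1798.0.
ε_I = (ΔQ/ΔI)(Ī/Q̄) = (648/6000)(69000/1798.0).
ε_I > 0, so the good is normal.

4.14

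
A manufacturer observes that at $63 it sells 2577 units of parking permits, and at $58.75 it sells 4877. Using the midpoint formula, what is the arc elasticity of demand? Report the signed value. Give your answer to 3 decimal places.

-8.839

ΔQ = 4877 − 2577 = 2300; ΔP = 58.75 − 63 = -4.25.
Midpoints: P̄ = 60.88, Q̄ = 3727.0.
ε = (ΔQ/ΔP)(P̄/Q̄) = (2300/-4.25)(60.88/3727.0).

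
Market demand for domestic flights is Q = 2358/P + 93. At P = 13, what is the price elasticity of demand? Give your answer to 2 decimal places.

-0.66

At P = 13, Q = 274.385.
dQ/dP = −2358/P² = -13.953.
ε = (dQ/dP)(P/Q) = (-13.953)(13/274.385).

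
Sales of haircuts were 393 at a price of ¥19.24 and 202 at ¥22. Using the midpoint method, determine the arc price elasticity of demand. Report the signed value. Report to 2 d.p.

ΔQ = 202 − 393 = -191; ΔP = 22 − 19.24 = 2.76.
Midpoints: P̄ = 20.62, Q̄ = 297.5.
ε = (ΔQ/ΔP)(P̄/Q̄) = (-191/2.76)(20.62/297.5).

-4.80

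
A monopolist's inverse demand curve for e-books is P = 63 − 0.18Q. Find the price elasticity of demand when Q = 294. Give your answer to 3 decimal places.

-0.190

At Q = 294, P = 63 − 0.18(294) = 10.08.
dP/dQ = −0.18, so dQ/dP = 1/(−0.18) = -5.556.
ε = (dQ/dP)(P/Q) = (-5.556)(10.08/294).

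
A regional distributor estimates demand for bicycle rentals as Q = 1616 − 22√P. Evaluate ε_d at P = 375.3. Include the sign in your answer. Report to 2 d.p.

At P = 375.3, Q = 1189.801.
dQ/dP = −22/(2√P) = -0.568.
ε = (dQ/dP)(P/Q) = (-0.568)(375.3/1189.801).

-0.18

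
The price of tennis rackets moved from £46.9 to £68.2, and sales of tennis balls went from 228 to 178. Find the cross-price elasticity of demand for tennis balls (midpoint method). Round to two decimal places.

ΔQ_x = 178 − 228 = -50; ΔP_y = 68.2 − 46.9 = 21.3.
Midpoints: P̄_y = 57.55, Q̄_x = 203.0.
ε_xy = (ΔQ_x/ΔP_y)(P̄_y/Q̄_x) = (-50/21.3)(57.55/203.0).

-0.67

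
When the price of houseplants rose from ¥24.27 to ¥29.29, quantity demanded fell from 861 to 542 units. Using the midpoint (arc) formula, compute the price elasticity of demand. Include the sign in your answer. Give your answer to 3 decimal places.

ΔQ = 542 − 861 = -319; ΔP = 29.29 − 24.27 = 5.02.
Midpoints: P̄ = 26.78, Q̄ = 701.5.
ε = (ΔQ/ΔP)(P̄/Q̄) = (-319/5.02)(26.78/701.5).

-2.426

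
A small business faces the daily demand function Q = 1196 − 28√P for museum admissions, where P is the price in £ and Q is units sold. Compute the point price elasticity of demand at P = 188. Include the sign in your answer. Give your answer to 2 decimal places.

-0.24

At P = 188, Q = 812.083.
dQ/dP = −28/(2√P) = -1.021.
ε = (dQ/dP)(P/Q) = (-1.021)(188/812.083).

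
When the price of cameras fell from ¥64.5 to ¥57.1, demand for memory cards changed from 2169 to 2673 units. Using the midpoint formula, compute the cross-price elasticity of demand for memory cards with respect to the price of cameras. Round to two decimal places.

ΔQ_x = 2673 − 2169 = 504; ΔP_y = 57.1 − 64.5 = -7.4.
Midpoints: P̄_y = 60.80, Q̄_x = 2421.0.
ε_xy = (ΔQ_x/ΔP_y)(P̄_y/Q̄_x) = (504/-7.4)(60.80/2421.0).

-1.71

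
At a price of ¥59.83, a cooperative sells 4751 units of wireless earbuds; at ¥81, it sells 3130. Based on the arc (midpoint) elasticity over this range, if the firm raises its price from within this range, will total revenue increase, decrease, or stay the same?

Arc ε = (-1621/21.17)(70.41/3940.5) ≈ -1.368.
|ε| = 1.37 > 1, so demand is elastic. A price rise therefore reduces total revenue.

decrease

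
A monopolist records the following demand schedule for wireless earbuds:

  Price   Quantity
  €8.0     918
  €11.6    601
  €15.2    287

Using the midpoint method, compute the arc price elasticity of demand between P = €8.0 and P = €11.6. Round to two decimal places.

-1.14

At P = 8.0, Q = 918; at P = 11.6, Q = 601.
ΔQ = -317, ΔP = 3.6. Midpoints: P̄ = 9.80, Q̄ = 759.5.
ε = (ΔQ/ΔP)(P̄/Q̄) = (-317/3.6)(9.80/759.5).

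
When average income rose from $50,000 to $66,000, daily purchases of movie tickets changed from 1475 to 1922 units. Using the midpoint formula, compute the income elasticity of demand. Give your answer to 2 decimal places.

0.95

ΔQ = 447, ΔI = 16000. Midpoints: Ī = 58,000, Q̄ = 1698.5.
ε_I = (ΔQ/ΔI)(Ī/Q̄) = (447/16000)(58000/1698.5).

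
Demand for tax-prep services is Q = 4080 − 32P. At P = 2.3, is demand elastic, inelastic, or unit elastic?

Q = 4006.400, dQ/dP = -32.
ε = (dQ/dP)(P/Q) ≈ -0.018.
|ε| = 0.02 < 1.

inelastic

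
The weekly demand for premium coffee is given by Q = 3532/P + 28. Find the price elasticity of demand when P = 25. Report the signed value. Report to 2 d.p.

At P = 25, Q = 169.280.
dQ/dP = −3532/P² = -5.651.
ε = (dQ/dP)(P/Q) = (-5.651)(25/169.280).

-0.83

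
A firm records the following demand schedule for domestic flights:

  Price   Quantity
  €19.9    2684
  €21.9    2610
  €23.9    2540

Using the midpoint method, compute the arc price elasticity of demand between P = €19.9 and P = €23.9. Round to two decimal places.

-0.30

At P = 19.9, Q = 2684; at P = 23.9, Q = 2540.
ΔQ = -144, ΔP = 4.0. Midpoints: P̄ = 21.90, Q̄ = 2612.0.
ε = (ΔQ/ΔP)(P̄/Q̄) = (-144/4.0)(21.90/2612.0).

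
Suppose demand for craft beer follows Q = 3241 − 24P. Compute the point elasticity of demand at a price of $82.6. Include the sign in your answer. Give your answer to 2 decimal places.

-1.58

At P = 82.6, Q = 1258.600.
dQ/dP = −24.
ε = (dQ/dP)(P/Q) = (-24)(82.6/1258.600).
|ε| > 1, so demand is elastic at this price.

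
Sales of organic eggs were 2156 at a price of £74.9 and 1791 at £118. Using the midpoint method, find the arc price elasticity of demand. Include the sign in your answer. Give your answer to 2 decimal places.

-0.41

ΔQ = 1791 − 2156 = -365; ΔP = 118 − 74.9 = 43.1.
Midpoints: P̄ = 96.45, Q̄ = 1973.5.
ε = (ΔQ/ΔP)(P̄/Q̄) = (-365/43.1)(96.45/1973.5).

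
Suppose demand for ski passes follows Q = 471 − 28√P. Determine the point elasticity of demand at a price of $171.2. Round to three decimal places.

At P = 171.2, Q = 104.638.
dQ/dP = −28/(2√P) = -1.070.
ε = (dQ/dP)(P/Q) = (-1.070)(171.2/104.638).

-1.751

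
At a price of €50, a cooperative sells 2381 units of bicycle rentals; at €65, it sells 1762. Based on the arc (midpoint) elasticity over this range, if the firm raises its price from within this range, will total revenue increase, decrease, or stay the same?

Arc ε = (-619/15)(57.50/2071.5) ≈ -1.145.
|ε| = 1.15 > 1, so demand is elastic. A price rise therefore reduces total revenue.

decrease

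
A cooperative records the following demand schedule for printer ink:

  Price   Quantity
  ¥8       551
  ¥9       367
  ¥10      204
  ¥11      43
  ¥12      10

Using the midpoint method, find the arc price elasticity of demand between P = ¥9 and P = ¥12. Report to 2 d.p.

-6.63

At P = 9, Q = 367; at P = 12, Q = 10.
ΔQ = -357, ΔP = 3. Midpoints: P̄ = 10.50, Q̄ = 188.5.
ε = (ΔQ/ΔP)(P̄/Q̄) = (-357/3)(10.50/188.5).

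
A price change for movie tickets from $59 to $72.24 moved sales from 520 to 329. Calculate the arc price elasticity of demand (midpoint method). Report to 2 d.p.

-2.23

ΔQ = 329 − 520 = -191; ΔP = 72.24 − 59 = 13.24.
Midpoints: P̄ = 65.62, Q̄ = 424.5.
ε = (ΔQ/ΔP)(P̄/Q̄) = (-191/13.24)(65.62/424.5).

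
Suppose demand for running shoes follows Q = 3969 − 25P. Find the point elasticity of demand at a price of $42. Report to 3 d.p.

At P = 42, Q = 2919.
dQ/dP = −25.
ε = (dQ/dP)(P/Q) = (-25)(42/2919).

-0.360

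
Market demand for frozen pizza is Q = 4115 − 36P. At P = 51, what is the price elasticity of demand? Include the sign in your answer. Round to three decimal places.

-0.806

At P = 51, Q = 2279.
dQ/dP = −36.
ε = (dQ/dP)(P/Q) = (-36)(51/2279).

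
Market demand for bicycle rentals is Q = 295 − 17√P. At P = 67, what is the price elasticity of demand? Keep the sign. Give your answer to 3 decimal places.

At P = 67, Q = 155.849.
dQ/dP = −17/(2√P) = -1.038.
ε = (dQ/dP)(P/Q) = (-1.038)(67/155.849).
|ε| < 1, so demand is inelastic at this price.

-0.446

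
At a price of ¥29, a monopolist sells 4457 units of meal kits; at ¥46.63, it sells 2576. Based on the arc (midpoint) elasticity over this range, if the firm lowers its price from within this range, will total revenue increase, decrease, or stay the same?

Arc ε = (-1881/17.63)(37.81/3516.5) ≈ -1.147.
|ε| = 1.15 > 1, so demand is elastic. A price cut therefore raises total revenue.

increase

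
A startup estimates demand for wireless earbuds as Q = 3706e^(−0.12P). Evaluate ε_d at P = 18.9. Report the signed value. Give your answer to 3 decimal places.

At P = 18.9, Q = 383.641.
dQ/dP = −0.12·3706e^(−0.12P) = −0.12Q = -46.037.
ε = (dQ/dP)(P/Q) = (-46.037)(18.9/383.641).

-2.268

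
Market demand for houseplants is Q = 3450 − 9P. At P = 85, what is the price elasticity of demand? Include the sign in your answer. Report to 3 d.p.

At P = 85, Q = 2685.
dQ/dP = −9.
ε = (dQ/dP)(P/Q) = (-9)(85/2685).
|ε| < 1, so demand is inelastic at this price.

-0.285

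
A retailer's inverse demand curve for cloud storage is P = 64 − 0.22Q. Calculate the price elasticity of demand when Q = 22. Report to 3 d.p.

At Q = 22, P = 64 − 0.22(22) = 59.16.
dP/dQ = −0.22, so dQ/dP = 1/(−0.22) = -4.545.
ε = (dQ/dP)(P/Q) = (-4.545)(59.16/22).

-12.223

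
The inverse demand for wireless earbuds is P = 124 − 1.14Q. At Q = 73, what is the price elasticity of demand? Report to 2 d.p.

At Q = 73, P = 124 − 1.14(73) = 40.78.
dP/dQ = −1.14, so dQ/dP = 1/(−1.14) = -0.877.
ε = (dQ/dP)(P/Q) = (-0.877)(40.78/73).

-0.49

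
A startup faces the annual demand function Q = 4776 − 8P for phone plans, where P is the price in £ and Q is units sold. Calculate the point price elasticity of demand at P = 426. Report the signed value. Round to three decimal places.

At P = 426, Q = 1368.
dQ/dP = −8.
ε = (dQ/dP)(P/Q) = (-8)(426/1368).
|ε| > 1, so demand is elastic at this price.

-2.491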